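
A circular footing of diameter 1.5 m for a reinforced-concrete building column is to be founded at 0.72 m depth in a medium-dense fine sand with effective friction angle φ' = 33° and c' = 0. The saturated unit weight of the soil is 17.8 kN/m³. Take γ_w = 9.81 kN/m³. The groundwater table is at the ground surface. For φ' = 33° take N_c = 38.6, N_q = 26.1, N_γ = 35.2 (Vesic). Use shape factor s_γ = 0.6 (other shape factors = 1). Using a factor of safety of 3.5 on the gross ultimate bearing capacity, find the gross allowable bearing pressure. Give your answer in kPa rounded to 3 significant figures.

Water table at ground surface, so effective unit weight γ' = 17.8 − 9.81 = 7.99 kN/m³ is used throughout; overburden q = 7.99 × 0.72 = 5.7528 kPa; the same γ' applies in the ½γBN_γ term.
Surcharge term q·N_q = 5.7528 × 26.1 = 150.15 kPa; self-weight term 0.5·γ·B·N_γ·s_γ = 0.5 × 7.99 × 1.5 × 35.2 × 0.6 = 126.56 kPa.
q_ult = 150.15 + 126.56 = 276.71 kPa.
q_all = 276.71 / 3.5 = 79.06 kPa.

q_all ≈ 79.1 kPa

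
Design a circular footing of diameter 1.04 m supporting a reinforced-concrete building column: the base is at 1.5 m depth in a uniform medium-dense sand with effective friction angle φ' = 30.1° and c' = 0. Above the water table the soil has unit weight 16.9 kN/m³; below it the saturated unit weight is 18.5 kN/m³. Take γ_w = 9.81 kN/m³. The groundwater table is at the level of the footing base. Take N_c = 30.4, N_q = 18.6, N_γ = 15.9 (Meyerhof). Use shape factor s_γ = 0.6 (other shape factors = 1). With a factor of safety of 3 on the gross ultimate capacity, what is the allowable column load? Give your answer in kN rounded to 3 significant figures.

Effective surcharge at the founding depth q = γ·D_f = 16.9 × 1.5 = 25.35 kPa.
The water table coincides with the base, so in the self-weight term γ → γ' = 8.69 kN/m³.
q_ult = q·N_q + 0.5·γ·B·N_γ·s_γ
     = 25.35 × 18.6 + 0.5 × 8.69 × 1.04 × 15.9 × 0.6
     = 471.51 + 43.109 = 514.62 kPa.
Gross allowable pressure q_all = 514.62 / 3 = 171.54 kPa.
Footing area = 0.8495 m², so allowable column load = 171.54 × 0.8495 = 145.72 kN.

P_all ≈ 146 kN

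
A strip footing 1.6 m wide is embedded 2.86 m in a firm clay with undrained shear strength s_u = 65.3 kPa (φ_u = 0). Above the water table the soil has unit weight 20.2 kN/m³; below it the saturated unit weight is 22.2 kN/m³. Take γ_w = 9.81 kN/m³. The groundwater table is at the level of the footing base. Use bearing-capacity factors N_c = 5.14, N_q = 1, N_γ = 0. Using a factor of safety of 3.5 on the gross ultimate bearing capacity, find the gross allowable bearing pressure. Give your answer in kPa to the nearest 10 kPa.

q = γ·D_f = 20.2 × 2.86 = 57.772 kPa.
c·N_c = 65.3 × 5.14 = 335.64 kPa
q·N_q = 57.772 × 1 = 57.772 kPa
q_ult = 335.64 + 57.772 = 393.41 kPa.
q_all = 393.41 / 3.5 = 112.4 kPa.

q_all ≈ 110 kPa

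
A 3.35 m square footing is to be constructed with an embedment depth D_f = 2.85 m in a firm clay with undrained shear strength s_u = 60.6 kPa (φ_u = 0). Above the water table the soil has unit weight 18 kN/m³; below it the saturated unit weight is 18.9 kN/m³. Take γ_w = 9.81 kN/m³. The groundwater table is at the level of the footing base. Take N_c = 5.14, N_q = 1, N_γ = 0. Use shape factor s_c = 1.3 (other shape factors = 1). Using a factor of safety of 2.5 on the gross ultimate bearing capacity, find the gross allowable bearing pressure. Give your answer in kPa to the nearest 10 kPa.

Overburden at base level: q = 18 × 2.85 = 51.3 kPa.
Cohesion term c·N_c·s_c = 60.6 × 5.14 × 1.3 = 404.93 kPa; surcharge term q·N_q = 51.3 × 1 = 51.3 kPa.
q_ult = 404.93 + 51.3 = 456.23 kPa.
q_all = 456.23 / 2.5 = 182.49 kPa.

q_all ≈ 180 kPa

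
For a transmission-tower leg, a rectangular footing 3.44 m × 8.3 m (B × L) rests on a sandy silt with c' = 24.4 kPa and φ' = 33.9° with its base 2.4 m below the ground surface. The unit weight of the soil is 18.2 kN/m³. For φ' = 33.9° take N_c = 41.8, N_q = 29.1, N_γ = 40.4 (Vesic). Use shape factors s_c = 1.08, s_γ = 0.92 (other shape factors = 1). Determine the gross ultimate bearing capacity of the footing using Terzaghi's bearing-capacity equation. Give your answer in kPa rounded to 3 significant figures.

q = γ·D_f = 18.2 × 2.4 = 43.68 kPa.
c·N_c·s_c = 24.4 × 41.8 × 1.08 = 1101.5 kPa
q·N_q = 43.68 × 29.1 = 1271.1 kPa
0.5·γ·B·N_γ·s_γ = 0.5 × 18.2 × 3.44 × 40.4 × 0.92 = 1163.5 kPa
q_ult = 1101.5 + 1271.1 + 1163.5 = 3536.1 kPa.

q_ult ≈ 3540 kPa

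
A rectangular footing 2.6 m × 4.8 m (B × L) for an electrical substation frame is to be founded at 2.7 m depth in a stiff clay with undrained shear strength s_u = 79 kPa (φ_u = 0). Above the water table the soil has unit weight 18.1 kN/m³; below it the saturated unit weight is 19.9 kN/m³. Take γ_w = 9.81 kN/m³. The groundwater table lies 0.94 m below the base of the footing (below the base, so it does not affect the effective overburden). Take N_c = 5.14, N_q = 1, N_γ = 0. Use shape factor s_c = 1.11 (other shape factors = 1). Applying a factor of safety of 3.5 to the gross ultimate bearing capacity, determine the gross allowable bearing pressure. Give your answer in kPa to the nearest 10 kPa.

q = γ·D_f = 18.1 × 2.7 = 48.87 kPa.
c·N_c·s_c = 79 × 5.14 × 1.11 = 450.73 kPa
q·N_q = 48.87 × 1 = 48.87 kPa
q_ult = 450.73 + 48.87 = 499.6 kPa.
q_all = q_ult / FS = 499.6 / 3.5 = 142.74 kPa.

q_all ≈ 140 kPa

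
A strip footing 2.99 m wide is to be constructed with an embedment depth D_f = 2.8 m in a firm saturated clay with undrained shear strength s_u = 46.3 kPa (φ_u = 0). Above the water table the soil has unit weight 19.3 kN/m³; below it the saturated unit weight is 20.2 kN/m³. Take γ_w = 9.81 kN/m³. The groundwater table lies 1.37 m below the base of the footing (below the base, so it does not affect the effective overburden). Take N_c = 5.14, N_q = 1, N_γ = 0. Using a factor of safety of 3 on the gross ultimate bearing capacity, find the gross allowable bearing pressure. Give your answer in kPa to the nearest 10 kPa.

Overburden at base level: q = 19.3 × 2.8 = 54.04 kPa.
Cohesion term c·N_c = 46.3 × 5.14 = 237.98 kPa; surcharge term q·N_q = 54.04 × 1 = 54.04 kPa.
q_ult = 237.98 + 54.04 = 292.02 kPa.
q_all = 292.02 / 3 = 97.341 kPa.

q_all ≈ 100 kPa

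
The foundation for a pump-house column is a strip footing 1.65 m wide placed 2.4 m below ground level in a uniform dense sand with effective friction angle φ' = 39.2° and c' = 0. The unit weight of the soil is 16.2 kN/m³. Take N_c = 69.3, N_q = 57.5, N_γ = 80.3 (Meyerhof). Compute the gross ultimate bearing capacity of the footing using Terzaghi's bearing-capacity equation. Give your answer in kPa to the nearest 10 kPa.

q = γ·D_f = 16.2 × 2.4 = 38.88 kPa.
q·N_q = 38.88 × 57.5 = 2235.6 kPa
0.5·γ·B·N_γ = 0.5 × 16.2 × 1.65 × 80.3 = 1073.2 kPa
q_ult = 2235.6 + 1073.2 = 3308.8 kPa.

q_ult ≈ 3310 kPa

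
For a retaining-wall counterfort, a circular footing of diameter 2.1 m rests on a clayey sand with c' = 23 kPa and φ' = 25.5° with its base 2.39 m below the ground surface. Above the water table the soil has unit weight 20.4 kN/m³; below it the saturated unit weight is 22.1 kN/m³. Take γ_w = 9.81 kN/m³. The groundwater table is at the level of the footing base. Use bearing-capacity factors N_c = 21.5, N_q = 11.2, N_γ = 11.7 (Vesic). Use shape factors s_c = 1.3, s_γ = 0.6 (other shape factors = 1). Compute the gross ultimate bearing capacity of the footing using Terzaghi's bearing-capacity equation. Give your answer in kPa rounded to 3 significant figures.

q_ult ≈ 1280 kPa

Effective surcharge at the founding depth q = γ·D_f = 20.4 × 2.39 = 48.756 kPa.
The water table coincides with the base, so in the self-weight term γ → γ' = 12.29 kN/m³.
q_ult = c·N_c·s_c + q·N_q + 0.5·γ·B·N_γ·s_γ
     = 23 × 21.5 × 1.3 + 48.756 × 11.2 + 0.5 × 12.29 × 2.1 × 11.7 × 0.6
     = 642.85 + 546.07 + 90.59 = 1279.5 kPa.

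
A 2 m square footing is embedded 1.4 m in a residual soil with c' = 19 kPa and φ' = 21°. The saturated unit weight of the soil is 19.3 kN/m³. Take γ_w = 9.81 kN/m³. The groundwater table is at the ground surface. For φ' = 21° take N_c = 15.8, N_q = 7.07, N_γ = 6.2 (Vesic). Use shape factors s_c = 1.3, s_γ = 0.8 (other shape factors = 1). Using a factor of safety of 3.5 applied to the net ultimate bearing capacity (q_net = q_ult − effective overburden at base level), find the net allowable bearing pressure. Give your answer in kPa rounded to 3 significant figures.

With the water table at the surface the whole profile is submerged: γ' = 19.3 − 9.81 = 9.49 kN/m³, so q = γ'·D_f = 13.286 kPa; the same γ' applies in the ½γBN_γ term.
q_ult = c·N_c·s_c + q·N_q + 0.5·γ·B·N_γ·s_γ
     = 19 × 15.8 × 1.3 + 13.286 × 7.07 + 0.5 × 9.49 × 2 × 6.2 × 0.8
     = 390.26 + 93.932 + 47.07 = 531.26 kPa.
Net ultimate: q_net = 531.26 − 13.286 = 517.98 kPa.
q_all(net) = 517.98 / 3.5 = 147.99 kPa.

q_all(net) ≈ 148 kPa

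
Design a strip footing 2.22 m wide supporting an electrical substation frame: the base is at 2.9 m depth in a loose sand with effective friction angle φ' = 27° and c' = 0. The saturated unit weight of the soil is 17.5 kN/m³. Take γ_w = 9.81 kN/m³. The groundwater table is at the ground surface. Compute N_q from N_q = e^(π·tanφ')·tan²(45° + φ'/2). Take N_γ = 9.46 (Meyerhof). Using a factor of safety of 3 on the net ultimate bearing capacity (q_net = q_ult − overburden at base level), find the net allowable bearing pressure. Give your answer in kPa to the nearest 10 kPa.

N_q = e^(π·tan27°)·tan²(58.5°) = 13.2.
With the water table at the surface the whole profile is submerged: γ' = 17.5 − 9.81 = 7.69 kN/m³, so q = γ'·D_f = 22.301 kPa; the same γ' applies in the ½γBN_γ term.
q_ult = q·N_q + 0.5·γ·B·N_γ
     = 22.301 × 13.199 + 0.5 × 7.69 × 2.22 × 9.46
     = 294.35 + 80.75 = 375.1 kPa.
q_net = 375.1 − 22.301 = 352.8 kPa.
q_all(net) = 352.8 / 3 = 117.6 kPa.

q_all(net) ≈ 120 kPa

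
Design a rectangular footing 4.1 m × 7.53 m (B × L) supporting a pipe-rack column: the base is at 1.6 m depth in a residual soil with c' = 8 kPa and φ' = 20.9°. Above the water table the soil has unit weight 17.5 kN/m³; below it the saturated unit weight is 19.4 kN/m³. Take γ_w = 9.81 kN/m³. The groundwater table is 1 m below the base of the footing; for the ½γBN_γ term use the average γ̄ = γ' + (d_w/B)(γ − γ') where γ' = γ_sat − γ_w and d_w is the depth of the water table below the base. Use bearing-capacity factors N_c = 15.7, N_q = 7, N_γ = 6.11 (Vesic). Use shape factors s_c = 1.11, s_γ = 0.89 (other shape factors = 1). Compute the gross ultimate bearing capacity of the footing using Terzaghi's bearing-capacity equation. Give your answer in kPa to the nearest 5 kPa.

q_ult ≈ 465 kPa

Overburden at base level: q = 17.5 × 1.6 = 28 kPa.
The water table is 1 m below the base (< B = 4.1 m), so the ½γBN_γ term uses γ̄ = γ' + (d_w/B)(γ − γ') = 9.59 + (1/4.1)(17.5 − 9.59) = 11.519 kN/m³.
Cohesion term c·N_c·s_c = 8 × 15.7 × 1.11 = 139.42 kPa; surcharge term q·N_q = 28 × 7 = 196 kPa; self-weight term 0.5·γ·B·N_γ·s_γ = 0.5 × 11.519 × 4.1 × 6.11 × 0.89 = 128.41 kPa.
q_ult = 139.42 + 196 + 128.41 = 463.83 kPa.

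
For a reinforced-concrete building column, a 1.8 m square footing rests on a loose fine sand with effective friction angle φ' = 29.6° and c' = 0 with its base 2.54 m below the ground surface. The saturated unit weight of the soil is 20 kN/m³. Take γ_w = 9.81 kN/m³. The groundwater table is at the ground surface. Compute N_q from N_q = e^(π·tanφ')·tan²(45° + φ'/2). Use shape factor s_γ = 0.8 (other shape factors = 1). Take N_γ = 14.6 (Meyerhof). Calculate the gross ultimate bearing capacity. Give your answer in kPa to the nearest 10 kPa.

q_ult ≈ 560 kPa

tan29.6° = 0.5681, so N_q = e^(π×0.5681)·tan²(59.8°) = 5.958 × 2.952 = 17.59.
Water table at ground surface, so effective unit weight γ' = 20 − 9.81 = 10.19 kN/m³ is used throughout; overburden q = 10.19 × 2.54 = 25.883 kPa; the same γ' applies in the ½γBN_γ term.
Surcharge term q·N_q = 25.883 × 17.588 = 455.21 kPa; self-weight term 0.5·γ·B·N_γ·s_γ = 0.5 × 10.19 × 1.8 × 14.6 × 0.8 = 107.12 kPa.
q_ult = 455.21 + 107.12 = 562.33 kPa.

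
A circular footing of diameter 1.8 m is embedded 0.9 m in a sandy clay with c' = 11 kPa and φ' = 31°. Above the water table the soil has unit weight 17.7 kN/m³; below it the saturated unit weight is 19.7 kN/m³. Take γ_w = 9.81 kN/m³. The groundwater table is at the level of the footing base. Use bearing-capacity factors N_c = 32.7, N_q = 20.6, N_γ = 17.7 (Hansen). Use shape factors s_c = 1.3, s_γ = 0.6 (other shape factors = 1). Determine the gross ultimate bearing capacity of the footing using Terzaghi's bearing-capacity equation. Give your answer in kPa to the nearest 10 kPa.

q = γ·D_f = 17.7 × 0.9 = 15.93 kPa.
For the ½γBN_γ term take γ' = 19.7 − 9.81 = 9.89 kN/m³ (soil below base is submerged).
c·N_c·s_c = 11 × 32.7 × 1.3 = 467.61 kPa
q·N_q = 15.93 × 20.6 = 328.16 kPa
0.5·γ·B·N_γ·s_γ = 0.5 × 9.89 × 1.8 × 17.7 × 0.6 = 94.529 kPa
q_ult = 467.61 + 328.16 + 94.529 = 890.3 kPa.

q_ult ≈ 890 kPa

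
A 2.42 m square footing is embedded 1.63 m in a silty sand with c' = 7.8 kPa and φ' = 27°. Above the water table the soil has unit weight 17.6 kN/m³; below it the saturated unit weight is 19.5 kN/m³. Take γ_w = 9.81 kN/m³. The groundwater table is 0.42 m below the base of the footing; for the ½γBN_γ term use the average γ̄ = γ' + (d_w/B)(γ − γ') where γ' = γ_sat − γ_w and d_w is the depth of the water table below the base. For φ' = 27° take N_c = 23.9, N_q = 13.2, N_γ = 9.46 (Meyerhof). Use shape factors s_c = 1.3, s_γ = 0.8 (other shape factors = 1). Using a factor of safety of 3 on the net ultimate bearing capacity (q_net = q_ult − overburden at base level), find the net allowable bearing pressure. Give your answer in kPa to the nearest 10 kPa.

Overburden at base level: q = 17.6 × 1.63 = 28.688 kPa.
The water table is 0.42 m below the base (< B = 2.42 m), so the ½γBN_γ term uses γ̄ = γ' + (d_w/B)(γ − γ') = 9.69 + (0.42/2.42)(17.6 − 9.69) = 11.063 kN/m³.
Cohesion term c·N_c·s_c = 7.8 × 23.9 × 1.3 = 242.35 kPa; surcharge term q·N_q = 28.688 × 13.2 = 378.68 kPa; self-weight term 0.5·γ·B·N_γ·s_γ = 0.5 × 11.063 × 2.42 × 9.46 × 0.8 = 101.31 kPa.
q_ult = 242.35 + 378.68 + 101.31 = 722.33 kPa.
q_net = 722.33 − 28.688 = 693.64 kPa.
q_all(net) = 693.64 / 3 = 231.21 kPa.

q_all(net) ≈ 230 kPa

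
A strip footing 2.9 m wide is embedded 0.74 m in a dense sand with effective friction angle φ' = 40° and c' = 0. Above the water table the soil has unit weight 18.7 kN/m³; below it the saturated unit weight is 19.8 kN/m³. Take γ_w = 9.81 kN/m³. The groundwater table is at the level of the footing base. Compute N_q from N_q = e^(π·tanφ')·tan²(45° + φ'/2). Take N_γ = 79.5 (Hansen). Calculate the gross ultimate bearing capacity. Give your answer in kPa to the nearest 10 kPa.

tan40° = 0.8391, so N_q = e^(π×0.8391)·tan²(65°) = 13.959 × 4.599 = 64.2.
Overburden at base level: q = 18.7 × 0.74 = 13.838 kPa.
Below the base the soil is submerged, so the ½γBN_γ term uses γ' = 19.8 − 9.81 = 9.99 kN/m³.
Surcharge term q·N_q = 13.838 × 64.195 = 888.33 kPa; self-weight term 0.5·γ·B·N_γ = 0.5 × 9.99 × 2.9 × 79.5 = 1151.6 kPa.
q_ult = 888.33 + 1151.6 = 2039.9 kPa.

q_ult ≈ 2040 kPa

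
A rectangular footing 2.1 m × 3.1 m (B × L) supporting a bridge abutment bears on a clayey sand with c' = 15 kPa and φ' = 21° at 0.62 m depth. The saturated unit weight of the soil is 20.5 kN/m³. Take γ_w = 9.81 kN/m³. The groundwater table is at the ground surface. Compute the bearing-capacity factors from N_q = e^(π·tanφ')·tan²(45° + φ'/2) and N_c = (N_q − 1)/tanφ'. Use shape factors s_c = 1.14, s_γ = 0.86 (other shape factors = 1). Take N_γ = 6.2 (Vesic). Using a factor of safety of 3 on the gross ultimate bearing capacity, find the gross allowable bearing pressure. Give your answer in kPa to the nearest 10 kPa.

q_all ≈ 130 kPa

N_q = e^(π·tan21°)·tan²(55.5°) = 7.07; N_c = (N_q − 1)/tanφ' = 15.81.
γ' = 20.5 − 9.81 = 10.69 kN/m³ (submerged throughout). q = 10.69 × 0.62 = 6.6278 kPa; the same γ' applies in the ½γBN_γ term.
c·N_c·s_c = 15 × 15.815 × 1.14 = 270.43 kPa
q·N_q = 6.6278 × 7.0708 = 46.864 kPa
0.5·γ·B·N_γ·s_γ = 0.5 × 10.69 × 2.1 × 6.2 × 0.86 = 59.849 kPa
q_ult = 270.43 + 46.864 + 59.849 = 377.15 kPa.
q_all = 377.15 / 3 = 125.72 kPa.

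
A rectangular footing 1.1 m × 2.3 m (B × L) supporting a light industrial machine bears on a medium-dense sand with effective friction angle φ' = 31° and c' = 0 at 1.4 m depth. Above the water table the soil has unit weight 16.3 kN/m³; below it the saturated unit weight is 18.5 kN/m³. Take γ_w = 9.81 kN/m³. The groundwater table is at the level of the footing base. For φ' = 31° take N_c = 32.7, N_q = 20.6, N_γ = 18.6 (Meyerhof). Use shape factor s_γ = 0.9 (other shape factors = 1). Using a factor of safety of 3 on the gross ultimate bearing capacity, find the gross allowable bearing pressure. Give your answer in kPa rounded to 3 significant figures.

q_all ≈ 183 kPa

q = γ·D_f = 16.3 × 1.4 = 22.82 kPa.
For the ½γBN_γ term take γ' = 18.5 − 9.81 = 8.69 kN/m³ (soil below base is submerged).
q·N_q = 22.82 × 20.6 = 470.09 kPa
0.5·γ·B·N_γ·s_γ = 0.5 × 8.69 × 1.1 × 18.6 × 0.9 = 80.009 kPa
q_ult = 470.09 + 80.009 = 550.1 kPa.
q_all = 550.1 / 3 = 183.37 kPa.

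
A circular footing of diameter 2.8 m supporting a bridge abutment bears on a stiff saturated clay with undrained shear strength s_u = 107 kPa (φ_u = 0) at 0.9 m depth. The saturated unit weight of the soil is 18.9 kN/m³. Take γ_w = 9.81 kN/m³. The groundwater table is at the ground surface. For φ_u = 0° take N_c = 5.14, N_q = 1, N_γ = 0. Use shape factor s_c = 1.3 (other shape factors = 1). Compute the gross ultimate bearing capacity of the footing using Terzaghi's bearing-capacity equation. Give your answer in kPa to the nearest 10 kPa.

With the water table at the surface the whole profile is submerged: γ' = 18.9 − 9.81 = 9.09 kN/m³, so q = γ'·D_f = 8.181 kPa.
q_ult = c·N_c·s_c + q·N_q
     = 107 × 5.14 × 1.3 + 8.181 × 1
     = 714.97 + 8.181 = 723.16 kPa.

q_ult ≈ 720 kPa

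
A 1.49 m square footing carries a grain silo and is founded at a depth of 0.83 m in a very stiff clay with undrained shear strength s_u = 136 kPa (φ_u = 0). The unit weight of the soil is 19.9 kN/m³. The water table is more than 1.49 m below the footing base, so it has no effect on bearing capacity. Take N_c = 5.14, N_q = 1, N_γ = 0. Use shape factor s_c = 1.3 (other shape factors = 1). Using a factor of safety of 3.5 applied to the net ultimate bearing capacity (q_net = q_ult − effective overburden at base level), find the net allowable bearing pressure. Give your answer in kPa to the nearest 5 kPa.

Overburden at base level: q = 19.9 × 0.83 = 16.517 kPa.
Cohesion term c·N_c·s_c = 136 × 5.14 × 1.3 = 908.75 kPa; surcharge term q·N_q = 16.517 × 1 = 16.517 kPa.
q_ult = 908.75 + 16.517 = 925.27 kPa.
Net ultimate: q_net = 925.27 − 16.517 = 908.75 kPa.
q_all(net) = 908.75 / 3.5 = 259.64 kPa.

q_all(net) ≈ 260 kPa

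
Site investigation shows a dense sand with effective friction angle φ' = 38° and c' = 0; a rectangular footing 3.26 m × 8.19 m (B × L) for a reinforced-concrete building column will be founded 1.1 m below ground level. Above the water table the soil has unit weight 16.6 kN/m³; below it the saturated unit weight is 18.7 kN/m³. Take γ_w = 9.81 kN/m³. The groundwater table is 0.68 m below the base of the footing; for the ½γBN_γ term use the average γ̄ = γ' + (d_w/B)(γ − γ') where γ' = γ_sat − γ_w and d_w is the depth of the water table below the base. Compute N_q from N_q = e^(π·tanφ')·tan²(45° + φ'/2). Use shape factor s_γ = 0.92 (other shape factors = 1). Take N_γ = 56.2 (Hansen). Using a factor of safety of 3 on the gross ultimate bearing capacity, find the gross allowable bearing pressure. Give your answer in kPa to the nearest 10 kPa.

q_all ≈ 590 kPa

N_q = e^(π·tan38°)·tan²(64°) = 48.93.
q = γ·D_f = 16.6 × 1.1 = 18.26 kPa.
γ' = 8.89 kN/m³; averaging over the depth B below the base, γ̄ = γ' + (d_w/B)(γ − γ') = 10.498 kN/m³.
q·N_q = 18.26 × 48.933 = 893.52 kPa
0.5·γ·B·N_γ·s_γ = 0.5 × 10.498 × 3.26 × 56.2 × 0.92 = 884.76 kPa
q_ult = 893.52 + 884.76 = 1778.3 kPa.
q_all = 1778.3 / 3 = 592.76 kPa.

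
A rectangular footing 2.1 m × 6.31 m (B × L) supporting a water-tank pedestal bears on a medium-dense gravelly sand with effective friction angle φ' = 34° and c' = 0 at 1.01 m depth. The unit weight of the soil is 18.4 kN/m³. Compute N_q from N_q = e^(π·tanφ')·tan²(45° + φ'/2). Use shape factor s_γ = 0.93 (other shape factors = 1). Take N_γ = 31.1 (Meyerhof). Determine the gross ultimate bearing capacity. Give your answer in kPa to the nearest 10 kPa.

tan34° = 0.6745, so N_q = e^(π×0.6745)·tan²(62°) = 8.323 × 3.537 = 29.44.
Overburden at base level: q = 18.4 × 1.01 = 18.584 kPa.
Surcharge term q·N_q = 18.584 × 29.44 = 547.11 kPa; self-weight term 0.5·γ·B·N_γ·s_γ = 0.5 × 18.4 × 2.1 × 31.1 × 0.93 = 558.79 kPa.
q_ult = 547.11 + 558.79 = 1105.9 kPa.

q_ult ≈ 1110 kPa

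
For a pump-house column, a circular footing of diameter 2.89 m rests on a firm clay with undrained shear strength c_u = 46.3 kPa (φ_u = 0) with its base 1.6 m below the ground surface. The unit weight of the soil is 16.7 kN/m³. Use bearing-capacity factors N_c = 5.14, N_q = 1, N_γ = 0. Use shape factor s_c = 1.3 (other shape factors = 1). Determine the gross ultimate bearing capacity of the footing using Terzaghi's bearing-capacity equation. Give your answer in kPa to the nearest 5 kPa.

q_ult ≈ 335 kPa

q = γ·D_f = 16.7 × 1.6 = 26.72 kPa.
c·N_c·s_c = 46.3 × 5.14 × 1.3 = 309.38 kPa
q·N_q = 26.72 × 1 = 26.72 kPa
q_ult = 309.38 + 26.72 = 336.1 kPa.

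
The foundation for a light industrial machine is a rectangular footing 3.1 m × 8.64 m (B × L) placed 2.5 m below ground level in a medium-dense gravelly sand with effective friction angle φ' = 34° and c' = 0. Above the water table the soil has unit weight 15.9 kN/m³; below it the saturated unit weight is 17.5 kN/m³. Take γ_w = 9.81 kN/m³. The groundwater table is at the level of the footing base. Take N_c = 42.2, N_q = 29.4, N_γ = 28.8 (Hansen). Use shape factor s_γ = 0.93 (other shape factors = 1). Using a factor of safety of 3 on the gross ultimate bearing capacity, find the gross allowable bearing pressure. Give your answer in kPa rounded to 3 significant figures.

q_all ≈ 496 kPa

Effective surcharge at the founding depth q = γ·D_f = 15.9 × 2.5 = 39.75 kPa.
The water table coincides with the base, so in the self-weight term γ → γ' = 7.69 kN/m³.
q_ult = q·N_q + 0.5·γ·B·N_γ·s_γ
     = 39.75 × 29.4 + 0.5 × 7.69 × 3.1 × 28.8 × 0.93
     = 1168.6 + 319.25 = 1487.9 kPa.
q_all = 1487.9 / 3 = 495.97 kPa.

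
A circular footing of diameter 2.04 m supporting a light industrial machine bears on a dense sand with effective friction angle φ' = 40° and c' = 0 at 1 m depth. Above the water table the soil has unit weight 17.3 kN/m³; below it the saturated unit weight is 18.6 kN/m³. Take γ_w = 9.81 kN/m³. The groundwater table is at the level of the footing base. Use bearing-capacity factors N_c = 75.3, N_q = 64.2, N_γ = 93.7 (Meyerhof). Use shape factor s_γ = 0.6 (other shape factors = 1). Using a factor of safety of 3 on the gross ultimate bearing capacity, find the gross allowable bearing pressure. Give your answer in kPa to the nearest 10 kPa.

q_all ≈ 540 kPa

Effective surcharge at the founding depth q = γ·D_f = 17.3 × 1 = 17.3 kPa.
The water table coincides with the base, so in the self-weight term γ → γ' = 8.79 kN/m³.
q_ult = q·N_q + 0.5·γ·B·N_γ·s_γ
     = 17.3 × 64.2 + 0.5 × 8.79 × 2.04 × 93.7 × 0.6
     = 1110.7 + 504.06 = 1614.7 kPa.
q_all = 1614.7 / 3 = 538.24 kPa.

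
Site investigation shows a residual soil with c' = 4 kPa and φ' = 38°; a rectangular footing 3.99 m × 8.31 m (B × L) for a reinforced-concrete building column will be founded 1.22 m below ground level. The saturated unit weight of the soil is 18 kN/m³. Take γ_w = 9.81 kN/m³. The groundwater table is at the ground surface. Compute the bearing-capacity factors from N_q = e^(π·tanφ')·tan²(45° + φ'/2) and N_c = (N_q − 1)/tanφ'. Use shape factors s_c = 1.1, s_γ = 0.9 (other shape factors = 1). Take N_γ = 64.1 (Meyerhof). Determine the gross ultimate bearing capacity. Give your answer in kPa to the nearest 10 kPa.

q_ult ≈ 1700 kPa

tan38° = 0.7813, so N_q = e^(π×0.7813)·tan²(64°) = 11.64 × 4.204 = 48.93.
N_c = (48.93 − 1)/tan38° = 61.35.
γ' = 18 − 9.81 = 8.19 kN/m³ (submerged throughout). q = 8.19 × 1.22 = 9.9918 kPa; the same γ' applies in the ½γBN_γ term.
c·N_c·s_c = 4 × 61.352 × 1.1 = 269.95 kPa
q·N_q = 9.9918 × 48.933 = 488.93 kPa
0.5·γ·B·N_γ·s_γ = 0.5 × 8.19 × 3.99 × 64.1 × 0.9 = 942.6 kPa
q_ult = 269.95 + 488.93 + 942.6 = 1701.5 kPa.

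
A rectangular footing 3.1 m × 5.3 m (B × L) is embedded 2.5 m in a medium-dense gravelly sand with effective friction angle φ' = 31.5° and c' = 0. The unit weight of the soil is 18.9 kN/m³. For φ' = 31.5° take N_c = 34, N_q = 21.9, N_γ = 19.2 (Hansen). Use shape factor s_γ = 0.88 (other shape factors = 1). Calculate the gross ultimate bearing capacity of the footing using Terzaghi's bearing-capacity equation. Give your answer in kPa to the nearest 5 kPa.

Effective surcharge at the founding depth q = γ·D_f = 18.9 × 2.5 = 47.25 kPa.
q_ult = q·N_q + 0.5·γ·B·N_γ·s_γ
     = 47.25 × 21.9 + 0.5 × 18.9 × 3.1 × 19.2 × 0.88
     = 1034.8 + 494.97 = 1529.7 kPa.

q_ult ≈ 1530 kPa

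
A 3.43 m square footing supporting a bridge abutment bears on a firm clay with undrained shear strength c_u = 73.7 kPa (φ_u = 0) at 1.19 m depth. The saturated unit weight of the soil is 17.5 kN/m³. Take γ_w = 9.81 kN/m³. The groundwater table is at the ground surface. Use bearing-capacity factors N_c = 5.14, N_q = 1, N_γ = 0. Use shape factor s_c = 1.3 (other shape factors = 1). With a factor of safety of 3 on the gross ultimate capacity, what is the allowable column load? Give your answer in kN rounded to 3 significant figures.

Water table at ground surface, so effective unit weight γ' = 17.5 − 9.81 = 7.69 kN/m³ is used throughout; overburden q = 7.69 × 1.19 = 9.1511 kPa.
Cohesion term c·N_c·s_c = 73.7 × 5.14 × 1.3 = 492.46 kPa; surcharge term q·N_q = 9.1511 × 1 = 9.1511 kPa.
q_ult = 492.46 + 9.1511 = 501.61 kPa.
Gross allowable pressure q_all = 501.61 / 3 = 167.2 kPa.
Footing area = 11.7649 m², so allowable column load = 167.2 × 11.7649 = 1967.1 kN.

P_all ≈ 1970 kN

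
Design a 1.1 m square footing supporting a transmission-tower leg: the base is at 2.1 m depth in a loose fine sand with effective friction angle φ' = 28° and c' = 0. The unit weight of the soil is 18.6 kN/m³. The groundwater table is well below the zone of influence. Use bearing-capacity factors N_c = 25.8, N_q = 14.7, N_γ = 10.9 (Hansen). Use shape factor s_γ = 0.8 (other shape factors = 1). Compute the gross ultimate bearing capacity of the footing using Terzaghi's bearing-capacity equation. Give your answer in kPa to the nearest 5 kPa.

q = γ·D_f = 18.6 × 2.1 = 39.06 kPa.
q·N_q = 39.06 × 14.7 = 574.18 kPa
0.5·γ·B·N_γ·s_γ = 0.5 × 18.6 × 1.1 × 10.9 × 0.8 = 89.206 kPa
q_ult = 574.18 + 89.206 = 663.39 kPa.

q_ult ≈ 665 kPa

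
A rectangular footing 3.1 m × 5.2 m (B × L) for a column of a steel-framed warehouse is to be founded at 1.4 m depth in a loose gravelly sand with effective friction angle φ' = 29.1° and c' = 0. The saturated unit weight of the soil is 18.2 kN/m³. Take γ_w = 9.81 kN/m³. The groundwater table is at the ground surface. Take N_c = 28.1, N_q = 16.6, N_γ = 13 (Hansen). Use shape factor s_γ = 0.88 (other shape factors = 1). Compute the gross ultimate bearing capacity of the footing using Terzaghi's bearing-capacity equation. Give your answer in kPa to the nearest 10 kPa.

Water table at ground surface, so effective unit weight γ' = 18.2 − 9.81 = 8.39 kN/m³ is used throughout; overburden q = 8.39 × 1.4 = 11.746 kPa; the same γ' applies in the ½γBN_γ term.
Surcharge term q·N_q = 11.746 × 16.6 = 194.98 kPa; self-weight term 0.5·γ·B·N_γ·s_γ = 0.5 × 8.39 × 3.1 × 13 × 0.88 = 148.77 kPa.
q_ult = 194.98 + 148.77 = 343.76 kPa.

q_ult ≈ 340 kPa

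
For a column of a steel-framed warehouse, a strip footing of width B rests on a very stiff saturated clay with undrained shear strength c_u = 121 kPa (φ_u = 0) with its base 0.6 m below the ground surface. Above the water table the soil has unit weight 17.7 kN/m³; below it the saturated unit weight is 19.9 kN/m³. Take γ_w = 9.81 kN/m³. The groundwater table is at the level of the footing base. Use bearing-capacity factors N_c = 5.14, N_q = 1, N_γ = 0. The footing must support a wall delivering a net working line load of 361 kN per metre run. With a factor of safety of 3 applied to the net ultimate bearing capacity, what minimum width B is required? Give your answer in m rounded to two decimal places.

B = 1.74 m

Overburden at base level: q = 17.7 × 0.6 = 10.62 kPa.
Cohesion term c·N_c = 121 × 5.14 = 621.94 kPa; surcharge term q·N_q = 10.62 × 1 = 10.62 kPa.
q_ult = 621.94 + 10.62 = 632.56 kPa.
For φ = 0 the ½γBN_γ term vanishes, so q_ult is independent of B. q_net = 632.56 − 10.62 = 621.94 kPa; q_all(net) = 621.94/3 = 207.31 kPa.
Required width B = w / q_all(net) = 361 / 207.31 = 1.741 m.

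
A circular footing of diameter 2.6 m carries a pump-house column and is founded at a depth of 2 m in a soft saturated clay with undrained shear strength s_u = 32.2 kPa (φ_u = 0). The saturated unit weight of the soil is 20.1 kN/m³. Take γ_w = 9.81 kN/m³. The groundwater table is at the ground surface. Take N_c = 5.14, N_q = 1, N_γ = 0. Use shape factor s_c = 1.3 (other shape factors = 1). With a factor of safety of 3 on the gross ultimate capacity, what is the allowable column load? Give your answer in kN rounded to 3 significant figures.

γ' = 20.1 − 9.81 = 10.29 kN/m³ (submerged throughout). q = 10.29 × 2 = 20.58 kPa.
c·N_c·s_c = 32.2 × 5.14 × 1.3 = 215.16 kPa
q·N_q = 20.58 × 1 = 20.58 kPa
q_ult = 215.16 + 20.58 = 235.74 kPa.
Gross allowable pressure q_all = 235.74 / 3 = 78.58 kPa.
Footing area = 5.3093 m², so allowable column load = 78.58 × 5.3093 = 417.21 kN.

P_all ≈ 417 kN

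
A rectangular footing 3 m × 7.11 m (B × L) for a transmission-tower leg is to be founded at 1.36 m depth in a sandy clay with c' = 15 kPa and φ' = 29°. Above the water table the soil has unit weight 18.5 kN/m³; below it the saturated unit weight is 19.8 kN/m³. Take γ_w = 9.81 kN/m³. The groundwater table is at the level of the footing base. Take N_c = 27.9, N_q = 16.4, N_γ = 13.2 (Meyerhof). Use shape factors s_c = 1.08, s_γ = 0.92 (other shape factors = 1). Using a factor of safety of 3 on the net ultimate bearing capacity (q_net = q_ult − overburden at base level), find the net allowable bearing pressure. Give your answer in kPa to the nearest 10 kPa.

q = γ·D_f = 18.5 × 1.36 = 25.16 kPa.
For the ½γBN_γ term take γ' = 19.8 − 9.81 = 9.99 kN/m³ (soil below base is submerged).
c·N_c·s_c = 15 × 27.9 × 1.08 = 451.98 kPa
q·N_q = 25.16 × 16.4 = 412.62 kPa
0.5·γ·B·N_γ·s_γ = 0.5 × 9.99 × 3 × 13.2 × 0.92 = 181.98 kPa
q_ult = 451.98 + 412.62 + 181.98 = 1046.6 kPa.
q_net = 1046.6 − 25.16 = 1021.4 kPa.
q_all(net) = 1021.4 / 3 = 340.47 kPa.

q_all(net) ≈ 340 kPa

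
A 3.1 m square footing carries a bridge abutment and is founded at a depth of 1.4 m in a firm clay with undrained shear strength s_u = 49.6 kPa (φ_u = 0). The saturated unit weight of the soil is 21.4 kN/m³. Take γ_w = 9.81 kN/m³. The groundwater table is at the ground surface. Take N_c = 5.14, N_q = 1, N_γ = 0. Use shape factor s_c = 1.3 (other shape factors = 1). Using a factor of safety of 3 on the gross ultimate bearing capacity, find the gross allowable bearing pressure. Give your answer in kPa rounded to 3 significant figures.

q_all ≈ 116 kPa

γ' = 21.4 − 9.81 = 11.59 kN/m³ (submerged throughout). q = 11.59 × 1.4 = 16.226 kPa.
c·N_c·s_c = 49.6 × 5.14 × 1.3 = 331.43 kPa
q·N_q = 16.226 × 1 = 16.226 kPa
q_ult = 331.43 + 16.226 = 347.65 kPa.
q_all = 347.65 / 3 = 115.88 kPa.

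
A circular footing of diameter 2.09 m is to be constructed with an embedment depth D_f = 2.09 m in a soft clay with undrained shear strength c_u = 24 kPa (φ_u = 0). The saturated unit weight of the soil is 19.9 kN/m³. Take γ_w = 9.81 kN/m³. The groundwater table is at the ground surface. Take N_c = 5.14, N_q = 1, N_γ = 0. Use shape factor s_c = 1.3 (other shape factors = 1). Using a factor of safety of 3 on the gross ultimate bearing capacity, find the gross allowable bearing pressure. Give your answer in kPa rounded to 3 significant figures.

Water table at ground surface, so effective unit weight γ' = 19.9 − 9.81 = 10.09 kN/m³ is used throughout; overburden q = 10.09 × 2.09 = 21.088 kPa.
Cohesion term c·N_c·s_c = 24 × 5.14 × 1.3 = 160.37 kPa; surcharge term q·N_q = 21.088 × 1 = 21.088 kPa.
q_ult = 160.37 + 21.088 = 181.46 kPa.
q_all = 181.46 / 3 = 60.485 kPa.

q_all ≈ 60.5 kPa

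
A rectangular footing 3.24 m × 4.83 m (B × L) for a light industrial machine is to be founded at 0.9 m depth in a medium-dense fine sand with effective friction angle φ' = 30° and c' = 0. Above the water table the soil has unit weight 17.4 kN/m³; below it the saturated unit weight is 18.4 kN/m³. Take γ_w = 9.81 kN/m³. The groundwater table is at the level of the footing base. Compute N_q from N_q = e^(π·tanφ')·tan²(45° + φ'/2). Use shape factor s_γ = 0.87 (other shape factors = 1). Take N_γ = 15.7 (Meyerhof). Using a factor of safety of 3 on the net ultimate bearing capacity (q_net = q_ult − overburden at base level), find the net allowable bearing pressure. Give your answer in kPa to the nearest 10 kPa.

N_q = e^(π·tan30°)·tan²(60°) = 18.4.
Overburden at base level: q = 17.4 × 0.9 = 15.66 kPa.
Below the base the soil is submerged, so the ½γBN_γ term uses γ' = 18.4 − 9.81 = 8.59 kN/m³.
Surcharge term q·N_q = 15.66 × 18.401 = 288.16 kPa; self-weight term 0.5·γ·B·N_γ·s_γ = 0.5 × 8.59 × 3.24 × 15.7 × 0.87 = 190.08 kPa.
q_ult = 288.16 + 190.08 = 478.24 kPa.
q_net = 478.24 − 15.66 = 462.58 kPa.
q_all(net) = 462.58 / 3 = 154.19 kPa.

q_all(net) ≈ 150 kPa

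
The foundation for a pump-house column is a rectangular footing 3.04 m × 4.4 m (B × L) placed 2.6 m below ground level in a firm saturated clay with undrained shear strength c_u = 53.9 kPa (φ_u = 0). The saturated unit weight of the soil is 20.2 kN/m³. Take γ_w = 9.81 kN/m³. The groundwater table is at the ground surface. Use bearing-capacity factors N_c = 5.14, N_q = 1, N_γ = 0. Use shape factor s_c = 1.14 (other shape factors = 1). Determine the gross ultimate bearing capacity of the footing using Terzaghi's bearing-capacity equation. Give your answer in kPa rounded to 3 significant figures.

q_ult ≈ 343 kPa

Water table at ground surface, so effective unit weight γ' = 20.2 − 9.81 = 10.39 kN/m³ is used throughout; overburden q = 10.39 × 2.6 = 27.014 kPa.
Cohesion term c·N_c·s_c = 53.9 × 5.14 × 1.14 = 315.83 kPa; surcharge term q·N_q = 27.014 × 1 = 27.014 kPa.
q_ult = 315.83 + 27.014 = 342.85 kPa.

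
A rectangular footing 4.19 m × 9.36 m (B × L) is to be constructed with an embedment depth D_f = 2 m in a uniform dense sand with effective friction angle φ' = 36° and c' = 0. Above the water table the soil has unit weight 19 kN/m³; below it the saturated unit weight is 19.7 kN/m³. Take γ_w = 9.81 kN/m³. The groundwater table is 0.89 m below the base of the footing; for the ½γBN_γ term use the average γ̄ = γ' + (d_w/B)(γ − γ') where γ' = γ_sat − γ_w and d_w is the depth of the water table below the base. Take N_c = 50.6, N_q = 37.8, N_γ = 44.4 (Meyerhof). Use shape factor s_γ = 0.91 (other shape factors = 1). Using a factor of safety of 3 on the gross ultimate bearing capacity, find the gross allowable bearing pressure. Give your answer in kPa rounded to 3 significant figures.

Overburden at base level: q = 19 × 2 = 38 kPa.
The water table is 0.89 m below the base (< B = 4.19 m), so the ½γBN_γ term uses γ̄ = γ' + (d_w/B)(γ − γ') = 9.89 + (0.89/4.19)(19 − 9.89) = 11.825 kN/m³.
Surcharge term q·N_q = 38 × 37.8 = 1436.4 kPa; self-weight term 0.5·γ·B·N_γ·s_γ = 0.5 × 11.825 × 4.19 × 44.4 × 0.91 = 1000.9 kPa.
q_ult = 1436.4 + 1000.9 = 2437.3 kPa.
q_all = 2437.3 / 3 = 812.45 kPa.

q_all ≈ 812 kPa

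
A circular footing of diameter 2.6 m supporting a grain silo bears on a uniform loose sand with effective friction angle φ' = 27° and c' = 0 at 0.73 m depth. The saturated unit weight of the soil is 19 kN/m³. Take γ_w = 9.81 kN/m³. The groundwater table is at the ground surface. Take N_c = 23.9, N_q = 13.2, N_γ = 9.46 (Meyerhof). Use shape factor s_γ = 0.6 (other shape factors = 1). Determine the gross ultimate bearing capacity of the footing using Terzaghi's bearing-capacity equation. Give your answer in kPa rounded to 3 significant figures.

With the water table at the surface the whole profile is submerged: γ' = 19 − 9.81 = 9.19 kN/m³, so q = γ'·D_f = 6.7087 kPa; the same γ' applies in the ½γBN_γ term.
q_ult = q·N_q + 0.5·γ·B·N_γ·s_γ
     = 6.7087 × 13.2 + 0.5 × 9.19 × 2.6 × 9.46 × 0.6
     = 88.555 + 67.811 = 156.37 kPa.

q_ult ≈ 156 kPa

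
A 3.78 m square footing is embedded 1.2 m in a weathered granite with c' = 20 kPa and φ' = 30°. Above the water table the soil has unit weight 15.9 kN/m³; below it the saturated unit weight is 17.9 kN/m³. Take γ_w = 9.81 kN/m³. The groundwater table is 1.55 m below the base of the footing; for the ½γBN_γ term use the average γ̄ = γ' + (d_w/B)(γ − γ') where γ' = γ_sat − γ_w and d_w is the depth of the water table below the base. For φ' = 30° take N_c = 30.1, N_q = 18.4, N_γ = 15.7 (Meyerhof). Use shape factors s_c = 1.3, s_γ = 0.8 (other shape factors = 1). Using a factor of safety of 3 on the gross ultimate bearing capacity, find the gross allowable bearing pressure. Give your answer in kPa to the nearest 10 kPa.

Effective surcharge at the founding depth q = γ·D_f = 15.9 × 1.2 = 19.08 kPa.
With d_w = 1.55 m < B, γ̄ = 8.09 + (1.55/3.78) × (15.9 − 8.09) = 11.293 kN/m³.
q_ult = c·N_c·s_c + q·N_q + 0.5·γ·B·N_γ·s_γ
     = 20 × 30.1 × 1.3 + 19.08 × 18.4 + 0.5 × 11.293 × 3.78 × 15.7 × 0.8
     = 782.6 + 351.07 + 268.07 = 1401.7 kPa.
q_all = 1401.7 / 3 = 467.25 kPa.

q_all ≈ 470 kPa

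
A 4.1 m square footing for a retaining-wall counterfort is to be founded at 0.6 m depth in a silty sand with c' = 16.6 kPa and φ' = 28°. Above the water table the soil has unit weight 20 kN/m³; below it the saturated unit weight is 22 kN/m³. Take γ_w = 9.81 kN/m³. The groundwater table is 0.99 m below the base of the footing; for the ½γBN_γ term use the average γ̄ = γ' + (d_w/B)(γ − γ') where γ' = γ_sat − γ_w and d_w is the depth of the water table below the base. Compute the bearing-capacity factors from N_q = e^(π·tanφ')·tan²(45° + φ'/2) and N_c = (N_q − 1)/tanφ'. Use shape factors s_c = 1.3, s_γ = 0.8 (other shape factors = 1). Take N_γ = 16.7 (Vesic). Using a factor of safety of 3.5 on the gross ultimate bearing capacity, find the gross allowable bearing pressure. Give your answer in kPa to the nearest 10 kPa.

q_all ≈ 320 kPa

N_q = e^(π·tan28°)·tan²(59°) = 14.72; N_c = (N_q − 1)/tanφ' = 25.8.
Effective surcharge at the founding depth q = γ·D_f = 20 × 0.6 = 12 kPa.
With d_w = 0.99 m < B, γ̄ = 12.19 + (0.99/4.1) × (20 − 12.19) = 14.076 kN/m³.
q_ult = c·N_c·s_c + q·N_q + 0.5·γ·B·N_γ·s_γ
     = 16.6 × 25.803 × 1.3 + 12 × 14.72 + 0.5 × 14.076 × 4.1 × 16.7 × 0.8
     = 556.84 + 176.64 + 385.51 = 1119 kPa.
q_all = 1119 / 3.5 = 319.71 kPa.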